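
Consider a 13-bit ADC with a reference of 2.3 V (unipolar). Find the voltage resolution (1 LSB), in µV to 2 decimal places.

Full-scale span = 2.3 V.
LSB = 2.3 / 2^13 = 2.3 / 8192 = 0.000280762 V = 280.76 µV.

280.76 µV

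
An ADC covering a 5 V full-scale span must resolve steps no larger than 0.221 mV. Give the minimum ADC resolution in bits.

15 bits

Number of steps required ≥ 5 V / 0.221 mV = 22624.43.
Need 2^N ≥ 22624.43; 2^14 = 16384, 2^15 = 32768.
Minimum N = 15.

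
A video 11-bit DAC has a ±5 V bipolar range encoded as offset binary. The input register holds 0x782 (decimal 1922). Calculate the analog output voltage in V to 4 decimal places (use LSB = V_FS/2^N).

LSB = 10 V / 2^11 = 4.883 mV.
Code 0x782 = 1922 decimal.
V_out = (−5) + 1922 × 0.00488281 V = 4.38477 V.

4.3848 V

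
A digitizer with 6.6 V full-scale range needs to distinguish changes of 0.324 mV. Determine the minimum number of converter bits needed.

15 bits

Number of steps required ≥ 6.6 V / 0.324 mV = 20370.37.
Need 2^N ≥ 20370.37; 2^14 = 16384, 2^15 = 32768.
Minimum N = 15.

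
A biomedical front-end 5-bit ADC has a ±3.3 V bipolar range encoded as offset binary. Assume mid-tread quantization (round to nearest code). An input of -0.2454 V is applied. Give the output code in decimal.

code 15

With 32 levels over 6.6 V, one step is 206.250 mV.
(-0.2454 − (−3.3)) / 0.20625 = 14.810 LSBs.
So the output code is 15.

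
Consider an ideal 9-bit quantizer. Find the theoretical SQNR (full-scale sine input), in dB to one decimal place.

55.9 dB

SNR ≈ 6.02·N + 1.76 dB = 6.02·9 + 1.76 = 55.94 dB.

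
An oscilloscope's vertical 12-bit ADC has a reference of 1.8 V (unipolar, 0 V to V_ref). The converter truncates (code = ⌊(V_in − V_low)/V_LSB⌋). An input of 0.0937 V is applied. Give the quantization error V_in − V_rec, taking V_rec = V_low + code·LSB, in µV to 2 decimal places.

LSB = 1.8/2^12 = 439.45 µV.
(V_in − V_low)/LSB = (0.0937 − 0)/0.000439453 = 213.2196 → code 213 (floor).
Code 213 maps back to 0 + 213×0.000439453 V = 0.093603516 V.
Error = 0.0937 − 0.093603516 = 9.64844e-05 V = 96.48 µV.

96.48 µV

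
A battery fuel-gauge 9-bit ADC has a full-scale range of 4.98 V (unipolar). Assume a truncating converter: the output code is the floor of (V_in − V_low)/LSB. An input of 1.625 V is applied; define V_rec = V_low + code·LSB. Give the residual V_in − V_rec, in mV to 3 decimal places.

0.664 mV

LSB = 4.98/2^9 = 9.727 mV.
(1.625 − 0)/0.00972656 = 167.0683; ⌊·⌋ gives code 167.
V_rec = 0 + 167·0.00972656 = 1.6243359 V.
Error = 1.625 − 1.6243359 = 0.000664063 V = 0.664 mV.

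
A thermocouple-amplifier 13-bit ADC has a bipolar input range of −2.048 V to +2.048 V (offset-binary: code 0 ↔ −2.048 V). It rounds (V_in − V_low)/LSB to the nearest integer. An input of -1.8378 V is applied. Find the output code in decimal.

With 8192 levels over 4.096 V, one step is 0.500 mV.
(V_in − V_low)/LSB = (-1.8378 − (−2.048)) / 0.0005 = 420.400.
Round → code 420.

code 420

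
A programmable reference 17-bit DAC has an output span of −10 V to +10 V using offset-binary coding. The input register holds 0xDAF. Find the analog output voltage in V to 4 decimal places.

LSB = 20 V / 2^17 = 152.59 µV.
Code 0xDAF = 3503 decimal.
V_out = (−10) + 3503 × 0.000152588 V = -9.46548 V.

-9.4655 V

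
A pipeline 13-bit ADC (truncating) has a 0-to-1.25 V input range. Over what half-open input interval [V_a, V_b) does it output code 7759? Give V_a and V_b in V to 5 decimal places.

[1.18393 V, 1.18408 V)

LSB = 1.25/2^13 = 152.59 µV.
V_a = V_low + 7759·LSB = 1.18393 V; V_b = V_low + 7760·LSB = 1.18408 V.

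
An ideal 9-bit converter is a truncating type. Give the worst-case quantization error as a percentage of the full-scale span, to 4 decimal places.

Truncating → worst-case error = 1 LSB = V_FS/2^9, so 100/512 = 0.195312 % of full scale.

0.1953 %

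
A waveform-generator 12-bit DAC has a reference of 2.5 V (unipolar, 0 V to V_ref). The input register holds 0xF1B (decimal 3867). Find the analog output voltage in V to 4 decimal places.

2.3602 V

LSB = 2.5 V / 2^12 = 0.610 mV.
Code 0xF1B = 3867 decimal.
V_out = 0 + 3867 × 0.000610352 V = 2.36023 V.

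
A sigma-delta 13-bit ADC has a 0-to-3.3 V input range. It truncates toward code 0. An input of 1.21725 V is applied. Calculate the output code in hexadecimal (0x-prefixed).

LSB = 3.3 V / 8192 = 402.83 µV.
(V_in − V_low)/LSB = (1.21725 − 0) / 0.000402832 = 3021.731.
So the output code is 3021.
In hexadecimal (0x-prefixed): 0xBCD.

code 0xBCD (decimal 3021)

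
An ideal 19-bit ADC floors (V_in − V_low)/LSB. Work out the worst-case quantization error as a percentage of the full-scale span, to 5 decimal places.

Truncating → worst-case error = 1 LSB = V_FS/2^19, so 100/524288 = 0.000190735 % of full scale.

0.00019 %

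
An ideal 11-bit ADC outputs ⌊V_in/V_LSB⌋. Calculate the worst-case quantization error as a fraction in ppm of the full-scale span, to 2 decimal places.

488.28 ppm

Truncating → worst-case error = 1 LSB = V_FS/2^11, so 1e+06/2048 = 488.281 ppm of full scale.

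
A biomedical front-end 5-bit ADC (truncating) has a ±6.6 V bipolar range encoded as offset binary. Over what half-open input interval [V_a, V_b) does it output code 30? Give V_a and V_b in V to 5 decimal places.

LSB = 13.2/2^5 = 412.500 mV.
V_a = V_low + 30·LSB = 5.775 V; V_b = V_low + 31·LSB = 6.1875 V.

[5.77500 V, 6.18750 V)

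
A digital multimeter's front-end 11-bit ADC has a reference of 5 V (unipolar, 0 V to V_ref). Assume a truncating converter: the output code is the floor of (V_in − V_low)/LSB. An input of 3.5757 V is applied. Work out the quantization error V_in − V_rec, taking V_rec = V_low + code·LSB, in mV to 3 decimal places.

One LSB is 5 V / 2048 = 2.441 mV.
(3.5757 − 0)/0.00244141 = 1464.6067; ⌊·⌋ gives code 1464.
Reconstructed: 3.5742188 V.
Difference: 0.00148125 V → 1.481 mV.

1.481 mV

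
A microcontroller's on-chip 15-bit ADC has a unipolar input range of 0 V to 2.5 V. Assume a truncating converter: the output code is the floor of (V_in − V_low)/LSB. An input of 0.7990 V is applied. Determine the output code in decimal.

Full-scale span = 2.5 V; LSB = 2.5/2^15 = 76.29 µV.
Input sits at 10472.653 steps above V_low.
⌊·⌋(10472.653) = 10472.

code 10472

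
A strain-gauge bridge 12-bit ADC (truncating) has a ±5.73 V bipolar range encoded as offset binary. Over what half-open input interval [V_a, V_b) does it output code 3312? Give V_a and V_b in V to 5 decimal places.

LSB = 11.46/2^12 = 2.798 mV.
V_a = V_low + 3312·LSB = 3.53648 V; V_b = V_low + 3313·LSB = 3.53928 V.

[3.53648 V, 3.53928 V)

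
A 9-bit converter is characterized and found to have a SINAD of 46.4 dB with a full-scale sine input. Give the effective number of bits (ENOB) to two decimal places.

ENOB = (SINAD − 1.76) / 6.02 = (46.4 − 1.76)/6.02 = 7.415.

7.42 bits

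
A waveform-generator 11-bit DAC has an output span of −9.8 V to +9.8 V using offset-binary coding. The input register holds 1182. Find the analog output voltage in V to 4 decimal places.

LSB = 19.6 V / 2^11 = 9.570 mV.
V_out = (−9.8) + 1182 × 0.00957031 V = 1.51211 V.

1.5121 V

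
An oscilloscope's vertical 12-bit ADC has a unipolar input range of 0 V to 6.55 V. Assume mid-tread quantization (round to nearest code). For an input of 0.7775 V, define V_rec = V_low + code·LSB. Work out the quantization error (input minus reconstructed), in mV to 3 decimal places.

One LSB is 6.55 V / 4096 = 1.599 mV.
Scaled input = 486.2046 LSBs, so code = 486.
Reconstructed: 0.77717285 V.
V_in − V_rec = 0.000327148 V = 0.327 mV.

0.327 mV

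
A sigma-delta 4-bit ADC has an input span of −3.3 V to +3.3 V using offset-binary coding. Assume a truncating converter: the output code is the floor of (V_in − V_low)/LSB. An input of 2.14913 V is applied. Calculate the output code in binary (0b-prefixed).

Full-scale span = 6.6 V; LSB = 6.6/2^4 = 412.500 mV.
(2.14913 − (−3.3)) / 0.4125 = 13.210 LSBs.
So the output code is 13.
In binary (0b-prefixed): 0b1101.

code 0b1101 (decimal 13)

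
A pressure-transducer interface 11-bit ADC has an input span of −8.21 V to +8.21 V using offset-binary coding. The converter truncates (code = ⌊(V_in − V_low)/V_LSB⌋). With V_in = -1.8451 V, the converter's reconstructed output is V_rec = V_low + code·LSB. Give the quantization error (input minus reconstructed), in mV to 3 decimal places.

One LSB is 16.42 V / 2048 = 8.018 mV.
(-1.8451 − (−8.21))/0.00801758 = 793.8682; ⌊·⌋ gives code 793.
V_rec = (−8.21) + 793·0.00801758 = -1.8520605 V.
Error = -1.8451 − (−1.8520605) = 0.00696055 V = 6.961 mV.

6.961 mV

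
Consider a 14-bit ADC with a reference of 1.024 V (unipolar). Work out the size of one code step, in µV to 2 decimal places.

62.50 µV

Full-scale span = 1.024 V.
LSB = 1.024 / 2^14 = 1.024 / 16384 = 6.25e-05 V = 62.50 µV.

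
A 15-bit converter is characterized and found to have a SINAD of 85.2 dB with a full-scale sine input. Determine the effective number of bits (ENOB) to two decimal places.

13.86 bits

ENOB = (SINAD − 1.76) / 6.02 = (85.2 − 1.76)/6.02 = 13.860.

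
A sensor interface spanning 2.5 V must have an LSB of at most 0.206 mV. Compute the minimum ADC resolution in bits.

14 bits

Number of steps required ≥ 2.5 V / 0.206 mV = 12135.92.
Need 2^N ≥ 12135.92; 2^13 = 8192, 2^14 = 16384.
Minimum N = 14.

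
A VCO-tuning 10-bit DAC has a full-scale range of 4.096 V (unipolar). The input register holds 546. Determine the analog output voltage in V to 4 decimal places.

2.1840 V

LSB = 4.096 V / 2^10 = 4.000 mV.
V_out = 0 + 546 × 0.004 V = 2.184 V.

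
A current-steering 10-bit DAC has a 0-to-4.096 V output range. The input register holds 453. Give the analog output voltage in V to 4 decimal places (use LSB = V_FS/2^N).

1.8120 V

LSB = 4.096 V / 2^10 = 4.000 mV.
V_out = 0 + 453 × 0.004 V = 1.812 V.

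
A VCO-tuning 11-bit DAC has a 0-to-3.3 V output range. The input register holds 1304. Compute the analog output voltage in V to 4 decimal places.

2.1012 V

LSB = 3.3 V / 2^11 = 1.611 mV.
V_out = 0 + 1304 × 0.00161133 V = 2.10117 V.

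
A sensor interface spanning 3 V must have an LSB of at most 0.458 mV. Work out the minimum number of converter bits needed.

13 bits

Number of steps required ≥ 3 V / 0.458 mV = 6550.22.
Need 2^N ≥ 6550.22; 2^12 = 4096, 2^13 = 8192.
Minimum N = 13.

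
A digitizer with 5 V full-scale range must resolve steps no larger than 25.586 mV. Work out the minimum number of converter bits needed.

Number of steps required ≥ 5 V / 25.586 mV = 195.42.
Need 2^N ≥ 195.42; 2^7 = 128, 2^8 = 256.
Minimum N = 8.

8 bits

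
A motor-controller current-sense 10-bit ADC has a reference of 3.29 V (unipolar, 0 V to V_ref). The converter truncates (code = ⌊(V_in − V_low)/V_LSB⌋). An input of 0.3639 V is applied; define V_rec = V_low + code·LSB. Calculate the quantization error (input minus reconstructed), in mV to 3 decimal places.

0.843 mV

One LSB is 3.29 V / 1024 = 3.213 mV.
(0.3639 − 0)/0.00321289 = 113.2625; ⌊·⌋ gives code 113.
Reconstructed: 0.36305664 V.
Error = 0.3639 − 0.36305664 = 0.000843359 V = 0.843 mV.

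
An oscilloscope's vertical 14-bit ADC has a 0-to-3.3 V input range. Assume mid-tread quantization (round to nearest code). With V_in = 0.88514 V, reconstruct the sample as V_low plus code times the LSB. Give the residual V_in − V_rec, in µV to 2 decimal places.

Step size: 3.3 V ÷ 2^14 = 201.42 µV.
(V_in − V_low)/LSB = (0.88514 − 0)/0.000201416 = 4394.5860 → code 4395 (round).
Reconstructed: 0.88522339 V.
V_in − V_rec = -8.33887e-05 V = -83.39 µV.

-83.39 µV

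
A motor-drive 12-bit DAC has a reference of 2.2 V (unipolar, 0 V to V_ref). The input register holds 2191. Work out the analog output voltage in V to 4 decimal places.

LSB = 2.2 V / 2^12 = 0.537 mV.
V_out = 0 + 2191 × 0.000537109 V = 1.17681 V.

1.1768 V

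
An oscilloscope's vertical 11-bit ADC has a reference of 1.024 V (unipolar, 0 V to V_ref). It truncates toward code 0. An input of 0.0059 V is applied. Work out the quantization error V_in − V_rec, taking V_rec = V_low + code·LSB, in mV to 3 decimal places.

Step size: 1.024 V ÷ 2^11 = 0.500 mV.
Scaled input = 11.8000 LSBs, so code = 11.
Reconstructed: 0.0055 V.
Error = 0.0059 − 0.0055 = 0.0004 V = 0.400 mV.

0.400 mV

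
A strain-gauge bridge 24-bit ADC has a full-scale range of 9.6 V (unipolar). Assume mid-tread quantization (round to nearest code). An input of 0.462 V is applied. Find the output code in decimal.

code 807404

Full-scale span = 9.6 V; LSB = 9.6/2^24 = 0.57 µV.
(V_in − V_low)/LSB = (0.462 − 0) / 5.72205e-07 = 807403.520.
So the output code is 807404.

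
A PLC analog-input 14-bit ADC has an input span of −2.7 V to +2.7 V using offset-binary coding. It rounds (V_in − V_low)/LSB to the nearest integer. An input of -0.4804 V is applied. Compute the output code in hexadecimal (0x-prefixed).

LSB = 5.4 V / 16384 = 329.59 µV.
(-0.4804 − (−2.7)) / 0.00032959 = 6734.431 LSBs.
Round → code 6734.
In hexadecimal (0x-prefixed): 0x1A4E.

code 0x1A4E (decimal 6734)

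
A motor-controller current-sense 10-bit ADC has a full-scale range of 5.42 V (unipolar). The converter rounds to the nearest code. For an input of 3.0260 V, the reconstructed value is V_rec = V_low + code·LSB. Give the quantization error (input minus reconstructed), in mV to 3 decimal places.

Step size: 5.42 V ÷ 2^10 = 5.293 mV.
Scaled input = 571.7018 LSBs, so code = 572.
Reconstructed: 3.0275781 V.
Error = 3.0260 − 3.0275781 = -0.00157813 V = -1.578 mV.

-1.578 mV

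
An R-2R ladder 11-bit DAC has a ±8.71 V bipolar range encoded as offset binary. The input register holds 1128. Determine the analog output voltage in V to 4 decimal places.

0.8846 V

LSB = 17.42 V / 2^11 = 8.506 mV.
V_out = (−8.71) + 1128 × 0.00850586 V = 0.884609 V.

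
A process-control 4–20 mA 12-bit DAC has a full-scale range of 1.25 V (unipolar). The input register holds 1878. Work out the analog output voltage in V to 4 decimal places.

0.5731 V

LSB = 1.25 V / 2^12 = 305.18 µV.
V_out = 0 + 1878 × 0.000305176 V = 0.57312 V.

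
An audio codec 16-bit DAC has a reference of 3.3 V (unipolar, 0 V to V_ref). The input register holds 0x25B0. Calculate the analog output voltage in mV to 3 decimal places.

LSB = 3.3 V / 2^16 = 50.35 µV.
Code 0x25B0 = 9648 decimal.
V_out = 0 + 9648 × 5.0354e-05 V = 0.485815 V.
= 485.815 mV.

485.815 mV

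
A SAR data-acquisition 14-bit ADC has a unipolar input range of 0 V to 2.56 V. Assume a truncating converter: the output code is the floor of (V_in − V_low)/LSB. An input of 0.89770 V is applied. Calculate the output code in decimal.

Full-scale span = 2.56 V; LSB = 2.56/2^14 = 156.25 µV.
(0.89770 − 0) / 0.00015625 = 5745.280 LSBs.
Floor → code 5745.

code 5745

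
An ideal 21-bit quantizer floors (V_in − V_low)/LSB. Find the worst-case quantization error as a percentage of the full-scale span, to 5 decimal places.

Truncating → worst-case error = 1 LSB = V_FS/2^21, so 100/2097152 = 4.76837e-05 % of full scale.

0.00005 %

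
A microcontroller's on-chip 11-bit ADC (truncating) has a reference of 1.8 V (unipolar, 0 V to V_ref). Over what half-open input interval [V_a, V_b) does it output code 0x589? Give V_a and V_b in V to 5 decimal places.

LSB = 1.8/2^11 = 0.879 mV.
Code 0x589 = 1417 decimal.
V_a = V_low + 1417·LSB = 1.24541 V; V_b = V_low + 1418·LSB = 1.24629 V.

[1.24541 V, 1.24629 V)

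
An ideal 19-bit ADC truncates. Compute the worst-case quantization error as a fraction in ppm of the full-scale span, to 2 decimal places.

1.91 ppm

Truncating → worst-case error = 1 LSB = V_FS/2^19, so 1e+06/524288 = 1.90735 ppm of full scale.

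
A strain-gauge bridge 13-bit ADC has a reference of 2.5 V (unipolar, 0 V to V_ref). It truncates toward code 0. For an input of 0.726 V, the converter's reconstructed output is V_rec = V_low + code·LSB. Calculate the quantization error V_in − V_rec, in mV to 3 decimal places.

Step size: 2.5 V ÷ 2^13 = 305.18 µV.
Scaled input = 2378.9568 LSBs, so code = 2378.
Code 2378 maps back to 0 + 2378×0.000305176 V = 0.72570801 V.
V_in − V_rec = 0.000291992 V = 0.292 mV.

0.292 mV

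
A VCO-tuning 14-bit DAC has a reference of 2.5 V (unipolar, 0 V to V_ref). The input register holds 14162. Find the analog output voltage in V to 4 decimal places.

LSB = 2.5 V / 2^14 = 152.59 µV.
V_out = 0 + 14162 × 0.000152588 V = 2.16095 V.

2.1609 V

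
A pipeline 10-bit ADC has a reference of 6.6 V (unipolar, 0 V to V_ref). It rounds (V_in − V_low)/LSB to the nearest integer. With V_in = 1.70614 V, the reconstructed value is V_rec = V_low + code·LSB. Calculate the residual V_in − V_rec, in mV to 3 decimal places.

-1.868 mV

Step size: 6.6 V ÷ 2^10 = 6.445 mV.
(1.70614 − 0)/0.00644531 = 264.7102; round gives code 265.
V_rec = 0 + 265·0.00644531 = 1.7080078 V.
V_in − V_rec = -0.00186781 V = -1.868 mV.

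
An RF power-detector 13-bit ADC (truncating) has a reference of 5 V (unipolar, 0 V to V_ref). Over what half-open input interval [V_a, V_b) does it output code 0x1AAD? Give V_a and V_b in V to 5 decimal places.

[4.16809 V, 4.16870 V)

LSB = 5/2^13 = 0.610 mV.
Code 0x1AAD = 6829 decimal.
V_a = V_low + 6829·LSB = 4.16809 V; V_b = V_low + 6830·LSB = 4.1687 V.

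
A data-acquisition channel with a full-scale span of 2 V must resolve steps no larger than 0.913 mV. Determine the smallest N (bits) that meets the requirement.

12 bits

Number of steps required ≥ 2 V / 0.913 mV = 2190.58.
Need 2^N ≥ 2190.58; 2^11 = 2048, 2^12 = 4096.
Minimum N = 12.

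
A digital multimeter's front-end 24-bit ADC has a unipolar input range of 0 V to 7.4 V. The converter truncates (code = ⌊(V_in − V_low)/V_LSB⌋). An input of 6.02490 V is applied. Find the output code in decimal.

code 13659601

With 16777216 levels over 7.4 V, one step is 0.44 µV.
(V_in − V_low)/LSB = (6.02490 − 0) / 4.41074e-07 = 13659601.173.
⌊·⌋(13659601.173) = 13659601.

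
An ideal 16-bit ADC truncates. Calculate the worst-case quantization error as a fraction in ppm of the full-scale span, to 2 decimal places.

15.26 ppm

Truncating → worst-case error = 1 LSB = V_FS/2^16, so 1e+06/65536 = 15.2588 ppm of full scale.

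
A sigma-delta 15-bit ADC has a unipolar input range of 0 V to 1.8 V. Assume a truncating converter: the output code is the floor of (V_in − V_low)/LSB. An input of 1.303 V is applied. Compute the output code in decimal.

code 23720

Full-scale span = 1.8 V; LSB = 1.8/2^15 = 54.93 µV.
(1.303 − 0) / 5.49316e-05 = 23720.391 LSBs.
⌊·⌋(23720.391) = 23720.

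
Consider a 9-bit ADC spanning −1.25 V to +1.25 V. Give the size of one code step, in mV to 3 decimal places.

4.883 mV

Full-scale span = 2.5 V.
LSB = 2.5 / 2^9 = 2.5 / 512 = 0.00488281 V = 4.883 mV.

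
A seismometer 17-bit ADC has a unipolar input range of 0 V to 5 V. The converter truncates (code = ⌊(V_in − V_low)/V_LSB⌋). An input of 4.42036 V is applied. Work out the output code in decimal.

Full-scale span = 5 V; LSB = 5/2^17 = 38.15 µV.
(4.42036 − 0) / 3.8147e-05 = 115877.085 LSBs.
So the output code is 115877.

code 115877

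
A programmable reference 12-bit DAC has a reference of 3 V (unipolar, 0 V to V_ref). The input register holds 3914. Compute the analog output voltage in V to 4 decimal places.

2.8667 V

LSB = 3 V / 2^12 = 0.732 mV.
V_out = 0 + 3914 × 0.000732422 V = 2.8667 V.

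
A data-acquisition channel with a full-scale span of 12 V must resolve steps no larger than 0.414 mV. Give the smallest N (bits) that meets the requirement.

15 bits

Number of steps required ≥ 12 V / 0.414 mV = 28985.51.
Need 2^N ≥ 28985.51; 2^14 = 16384, 2^15 = 32768.
Minimum N = 15.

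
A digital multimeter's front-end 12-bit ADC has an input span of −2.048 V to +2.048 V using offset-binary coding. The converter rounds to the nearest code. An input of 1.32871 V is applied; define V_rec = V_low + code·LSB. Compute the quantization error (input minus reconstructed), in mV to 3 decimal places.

-0.290 mV

LSB = 4.096/2^12 = 1.000 mV.
(1.32871 − (−2.048))/0.001 = 3376.7100; round gives code 3377.
V_rec = (−2.048) + 3377·0.001 = 1.329 V.
V_in − V_rec = -0.00029 V = -0.290 mV.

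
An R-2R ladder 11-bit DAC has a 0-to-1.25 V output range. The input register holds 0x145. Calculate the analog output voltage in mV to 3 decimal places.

198.364 mV

LSB = 1.25 V / 2^11 = 0.610 mV.
Code 0x145 = 325 decimal.
V_out = 0 + 325 × 0.000610352 V = 0.198364 V.
= 198.364 mV.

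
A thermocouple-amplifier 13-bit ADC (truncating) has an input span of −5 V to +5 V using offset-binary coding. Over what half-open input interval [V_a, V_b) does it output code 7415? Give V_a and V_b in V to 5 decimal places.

LSB = 10/2^13 = 1.221 mV.
V_a = V_low + 7415·LSB = 4.05151 V; V_b = V_low + 7416·LSB = 4.05273 V.

[4.05151 V, 4.05273 V)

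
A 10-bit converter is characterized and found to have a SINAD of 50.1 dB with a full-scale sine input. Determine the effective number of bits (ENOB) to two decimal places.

ENOB = (SINAD − 1.76) / 6.02 = (50.1 − 1.76)/6.02 = 8.030.

8.03 bits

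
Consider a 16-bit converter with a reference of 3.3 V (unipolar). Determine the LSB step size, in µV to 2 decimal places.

50.35 µV

Full-scale span = 3.3 V.
LSB = 3.3 / 2^16 = 3.3 / 65536 = 5.0354e-05 V = 50.35 µV.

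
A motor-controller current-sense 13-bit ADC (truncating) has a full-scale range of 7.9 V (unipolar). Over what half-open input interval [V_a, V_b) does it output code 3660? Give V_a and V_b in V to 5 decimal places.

LSB = 7.9/2^13 = 0.964 mV.
V_a = V_low + 3660·LSB = 3.52954 V; V_b = V_low + 3661·LSB = 3.53051 V.

[3.52954 V, 3.53051 V)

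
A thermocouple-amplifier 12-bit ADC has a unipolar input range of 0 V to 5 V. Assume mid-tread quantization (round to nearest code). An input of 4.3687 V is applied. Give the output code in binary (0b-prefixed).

Full-scale span = 5 V; LSB = 5/2^12 = 1.221 mV.
(V_in − V_low)/LSB = (4.3687 − 0) / 0.0012207 = 3578.839.
Round → code 3579.
In binary (0b-prefixed): 0b110111111011.

code 0b110111111011 (decimal 3579)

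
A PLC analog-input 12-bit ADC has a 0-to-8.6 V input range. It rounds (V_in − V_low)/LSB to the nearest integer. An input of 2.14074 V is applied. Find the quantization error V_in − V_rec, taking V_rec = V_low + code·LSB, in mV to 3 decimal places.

-0.862 mV

LSB = 8.6/2^12 = 2.100 mV.
(2.14074 − 0)/0.00209961 = 1019.5897; round gives code 1020.
Reconstructed: 2.1416016 V.
V_in − V_rec = -0.000861563 V = -0.862 mV.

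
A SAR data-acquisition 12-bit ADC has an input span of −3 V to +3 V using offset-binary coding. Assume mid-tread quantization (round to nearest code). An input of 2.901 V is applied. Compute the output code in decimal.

LSB = 6 V / 4096 = 1.465 mV.
(2.901 − (−3)) / 0.00146484 = 4028.416 LSBs.
round(4028.416) = 4028.

code 4028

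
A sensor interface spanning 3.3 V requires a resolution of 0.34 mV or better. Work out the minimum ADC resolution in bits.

Number of steps required ≥ 3.3 V / 0.34 mV = 9705.88.
Need 2^N ≥ 9705.88; 2^13 = 8192, 2^14 = 16384.
Minimum N = 14.

14 bits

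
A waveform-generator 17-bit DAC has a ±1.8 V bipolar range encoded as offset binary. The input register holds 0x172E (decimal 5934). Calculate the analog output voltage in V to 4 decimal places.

-1.6370 V

LSB = 3.6 V / 2^17 = 27.47 µV.
Code 0x172E = 5934 decimal.
V_out = (−1.8) + 5934 × 2.74658e-05 V = -1.63702 V.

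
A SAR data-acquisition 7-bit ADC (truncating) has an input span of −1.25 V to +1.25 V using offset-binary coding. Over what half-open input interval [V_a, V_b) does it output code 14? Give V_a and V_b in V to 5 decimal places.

[-0.97656 V, -0.95703 V)

LSB = 2.5/2^7 = 19.531 mV.
V_a = V_low + 14·LSB = -0.976562 V; V_b = V_low + 15·LSB = -0.957031 V.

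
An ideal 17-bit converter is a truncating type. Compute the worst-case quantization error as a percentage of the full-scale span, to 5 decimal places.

0.00076 %

Truncating → worst-case error = 1 LSB = V_FS/2^17, so 100/131072 = 0.000762939 % of full scale.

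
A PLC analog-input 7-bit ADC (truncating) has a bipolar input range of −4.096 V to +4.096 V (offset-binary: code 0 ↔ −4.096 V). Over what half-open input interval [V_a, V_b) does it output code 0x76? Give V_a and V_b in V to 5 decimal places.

LSB = 8.192/2^7 = 64.000 mV.
Code 0x76 = 118 decimal.
V_a = V_low + 118·LSB = 3.456 V; V_b = V_low + 119·LSB = 3.52 V.

[3.45600 V, 3.52000 V)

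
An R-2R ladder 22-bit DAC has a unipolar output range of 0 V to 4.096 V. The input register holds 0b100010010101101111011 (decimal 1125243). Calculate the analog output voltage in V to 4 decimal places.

1.0989 V

LSB = 4.096 V / 2^22 = 0.98 µV.
Code 0b100010010101101111011 = 1125243 decimal.
V_out = 0 + 1125243 × 9.76563e-07 V = 1.09887 V.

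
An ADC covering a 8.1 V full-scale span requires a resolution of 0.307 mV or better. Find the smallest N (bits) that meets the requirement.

15 bits

Number of steps required ≥ 8.1 V / 0.307 mV = 26384.36.
Need 2^N ≥ 26384.36; 2^14 = 16384, 2^15 = 32768.
Minimum N = 15.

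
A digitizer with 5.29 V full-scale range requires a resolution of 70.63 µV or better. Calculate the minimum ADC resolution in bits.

17 bits

Number of steps required ≥ 5.29 V / 70.63 µV = 74897.35.
Need 2^N ≥ 74897.35; 2^16 = 65536, 2^17 = 131072.
Minimum N = 17.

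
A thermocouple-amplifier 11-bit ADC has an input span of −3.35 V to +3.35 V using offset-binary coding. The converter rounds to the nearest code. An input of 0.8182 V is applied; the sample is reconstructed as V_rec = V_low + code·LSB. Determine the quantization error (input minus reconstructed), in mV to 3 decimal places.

0.329 mV

One LSB is 6.7 V / 2048 = 3.271 mV.
(0.8182 − (−3.35))/0.00327148 = 1274.1005; round gives code 1274.
V_rec = (−3.35) + 1274·0.00327148 = 0.81787109 V.
Difference: 0.000328906 V → 0.329 mV.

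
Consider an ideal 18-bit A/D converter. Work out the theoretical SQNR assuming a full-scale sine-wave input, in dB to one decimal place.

SNR ≈ 6.02·N + 1.76 dB = 6.02·18 + 1.76 = 110.12 dB.

110.1 dB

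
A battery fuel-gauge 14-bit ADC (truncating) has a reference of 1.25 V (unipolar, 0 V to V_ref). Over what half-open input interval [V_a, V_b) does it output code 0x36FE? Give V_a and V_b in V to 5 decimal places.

LSB = 1.25/2^14 = 76.29 µV.
Code 0x36FE = 14078 decimal.
V_a = V_low + 14078·LSB = 1.07407 V; V_b = V_low + 14079·LSB = 1.07414 V.

[1.07407 V, 1.07414 V)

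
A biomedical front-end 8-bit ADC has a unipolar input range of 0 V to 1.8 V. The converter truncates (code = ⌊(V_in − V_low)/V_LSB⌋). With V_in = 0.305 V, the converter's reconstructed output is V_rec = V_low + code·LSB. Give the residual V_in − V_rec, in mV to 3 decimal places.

2.656 mV

One LSB is 1.8 V / 256 = 7.031 mV.
Scaled input = 43.3778 LSBs, so code = 43.
Reconstructed: 0.30234375 V.
Error = 0.305 − 0.30234375 = 0.00265625 V = 2.656 mV.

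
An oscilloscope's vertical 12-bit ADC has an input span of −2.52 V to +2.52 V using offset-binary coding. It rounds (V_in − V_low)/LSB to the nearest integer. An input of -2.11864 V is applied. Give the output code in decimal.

LSB = 5.04 V / 4096 = 1.230 mV.
(V_in − V_low)/LSB = (-2.11864 − (−2.52)) / 0.00123047 = 326.185.
So the output code is 326.

code 326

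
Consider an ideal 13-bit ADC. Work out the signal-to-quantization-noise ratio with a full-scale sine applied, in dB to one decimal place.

SNR ≈ 6.02·N + 1.76 dB = 6.02·13 + 1.76 = 80.02 dB.

80.0 dB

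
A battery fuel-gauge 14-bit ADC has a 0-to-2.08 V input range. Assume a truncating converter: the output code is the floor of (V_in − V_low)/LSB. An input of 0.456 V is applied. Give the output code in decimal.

LSB = 2.08 V / 16384 = 126.95 µV.
(V_in − V_low)/LSB = (0.456 − 0) / 0.000126953 = 3591.877.
Floor → code 3591.

code 3591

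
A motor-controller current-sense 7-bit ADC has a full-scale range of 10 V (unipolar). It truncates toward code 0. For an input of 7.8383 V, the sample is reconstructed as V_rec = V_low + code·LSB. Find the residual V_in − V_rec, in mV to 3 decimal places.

One LSB is 10 V / 128 = 78.125 mV.
Scaled input = 100.3302 LSBs, so code = 100.
V_rec = 0 + 100·0.078125 = 7.8125 V.
V_in − V_rec = 0.0258 V = 25.800 mV.

25.800 mV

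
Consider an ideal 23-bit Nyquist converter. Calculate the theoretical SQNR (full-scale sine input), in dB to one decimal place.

SNR ≈ 6.02·N + 1.76 dB = 6.02·23 + 1.76 = 140.22 dB.

140.2 dB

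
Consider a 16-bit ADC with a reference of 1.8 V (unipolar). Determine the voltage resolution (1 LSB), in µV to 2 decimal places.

Full-scale span = 1.8 V.
LSB = 1.8 / 2^16 = 1.8 / 65536 = 2.74658e-05 V = 27.47 µV.

27.47 µV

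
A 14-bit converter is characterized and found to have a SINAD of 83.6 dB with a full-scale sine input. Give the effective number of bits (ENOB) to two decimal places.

13.59 bits

ENOB = (SINAD − 1.76) / 6.02 = (83.6 − 1.76)/6.02 = 13.595.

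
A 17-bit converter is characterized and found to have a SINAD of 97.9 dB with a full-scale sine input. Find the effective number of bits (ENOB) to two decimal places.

15.97 bits

ENOB = (SINAD − 1.76) / 6.02 = (97.9 − 1.76)/6.02 = 15.970.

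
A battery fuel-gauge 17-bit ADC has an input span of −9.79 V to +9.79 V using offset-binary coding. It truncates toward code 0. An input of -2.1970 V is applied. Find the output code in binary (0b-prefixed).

With 131072 levels over 19.58 V, one step is 149.38 µV.
Input sits at 50828.892 steps above V_low.
⌊·⌋(50828.892) = 50828.
In binary (0b-prefixed): 0b1100011010001100.

code 0b1100011010001100 (decimal 50828)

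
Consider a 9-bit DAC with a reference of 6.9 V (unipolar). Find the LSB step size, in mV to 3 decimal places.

13.477 mV

Full-scale span = 6.9 V.
LSB = 6.9 / 2^9 = 6.9 / 512 = 0.0134766 V = 13.477 mV.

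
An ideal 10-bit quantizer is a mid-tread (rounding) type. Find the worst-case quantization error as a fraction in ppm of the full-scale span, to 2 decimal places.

488.28 ppm

Rounding → worst-case error = ½ LSB = V_FS/2^11, so 1e+06/2048 = 488.281 ppm of full scale.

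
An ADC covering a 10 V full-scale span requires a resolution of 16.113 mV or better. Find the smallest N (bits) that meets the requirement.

Number of steps required ≥ 10 V / 16.113 mV = 620.62.
Need 2^N ≥ 620.62; 2^9 = 512, 2^10 = 1024.
Minimum N = 10.

10 bits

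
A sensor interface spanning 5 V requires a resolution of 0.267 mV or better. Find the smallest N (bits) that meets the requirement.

Number of steps required ≥ 5 V / 0.267 mV = 18726.59.
Need 2^N ≥ 18726.59; 2^14 = 16384, 2^15 = 32768.
Minimum N = 15.

15 bits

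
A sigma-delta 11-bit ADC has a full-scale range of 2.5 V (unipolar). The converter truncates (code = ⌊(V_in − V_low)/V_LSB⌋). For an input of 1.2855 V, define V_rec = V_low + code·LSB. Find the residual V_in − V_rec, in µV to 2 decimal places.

99.61 µV

Step size: 2.5 V ÷ 2^11 = 1.221 mV.
(1.2855 − 0)/0.0012207 = 1053.0816; ⌊·⌋ gives code 1053.
Reconstructed: 1.2854004 V.
V_in − V_rec = 9.96094e-05 V = 99.61 µV.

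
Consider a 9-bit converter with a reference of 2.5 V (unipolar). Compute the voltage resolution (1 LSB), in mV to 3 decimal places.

Full-scale span = 2.5 V.
LSB = 2.5 / 2^9 = 2.5 / 512 = 0.00488281 V = 4.883 mV.

4.883 mV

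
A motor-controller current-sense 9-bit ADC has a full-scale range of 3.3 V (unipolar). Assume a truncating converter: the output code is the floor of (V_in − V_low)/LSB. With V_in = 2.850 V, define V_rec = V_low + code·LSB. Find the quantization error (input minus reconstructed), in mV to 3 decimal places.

Step size: 3.3 V ÷ 2^9 = 6.445 mV.
Scaled input = 442.1818 LSBs, so code = 442.
Reconstructed: 2.8488281 V.
Error = 2.850 − 2.8488281 = 0.00117187 V = 1.172 mV.

1.172 mV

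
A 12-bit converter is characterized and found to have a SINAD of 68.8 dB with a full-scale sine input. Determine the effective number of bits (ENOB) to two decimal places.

11.14 bits

ENOB = (SINAD − 1.76) / 6.02 = (68.8 − 1.76)/6.02 = 11.136.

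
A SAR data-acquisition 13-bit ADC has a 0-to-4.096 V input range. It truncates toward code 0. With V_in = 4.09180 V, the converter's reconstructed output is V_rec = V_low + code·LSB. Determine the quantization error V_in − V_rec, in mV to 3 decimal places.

One LSB is 4.096 V / 8192 = 0.500 mV.
(V_in − V_low)/LSB = (4.09180 − 0)/0.0005 = 8183.6000 → code 8183 (floor).
Reconstructed: 4.0915 V.
Error = 4.09180 − 4.0915 = 0.0003 V = 0.300 mV.

0.300 mV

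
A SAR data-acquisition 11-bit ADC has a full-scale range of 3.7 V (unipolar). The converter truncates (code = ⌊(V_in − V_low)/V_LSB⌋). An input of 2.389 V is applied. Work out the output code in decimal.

With 2048 levels over 3.7 V, one step is 1.807 mV.
(V_in − V_low)/LSB = (2.389 − 0) / 0.00180664 = 1322.344.
Floor → code 1322.

code 1322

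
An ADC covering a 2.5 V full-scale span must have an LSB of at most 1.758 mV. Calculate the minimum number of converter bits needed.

Number of steps required ≥ 2.5 V / 1.758 mV = 1422.07.
Need 2^N ≥ 1422.07; 2^10 = 1024, 2^11 = 2048.
Minimum N = 11.

11 bits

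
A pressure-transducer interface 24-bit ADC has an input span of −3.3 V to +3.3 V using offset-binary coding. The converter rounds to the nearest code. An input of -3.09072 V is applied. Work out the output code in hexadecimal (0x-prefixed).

With 16777216 levels over 6.6 V, one step is 0.39 µV.
(-3.09072 − (−3.3)) / 3.93391e-07 = 531990.267 LSBs.
round(531990.267) = 531990.
In hexadecimal (0x-prefixed): 0x81E16.

code 0x81E16 (decimal 531990)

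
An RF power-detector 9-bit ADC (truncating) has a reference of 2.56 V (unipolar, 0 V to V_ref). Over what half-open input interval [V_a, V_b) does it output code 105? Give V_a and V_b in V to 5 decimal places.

[0.52500 V, 0.53000 V)

LSB = 2.56/2^9 = 5.000 mV.
V_a = V_low + 105·LSB = 0.525 V; V_b = V_low + 106·LSB = 0.53 V.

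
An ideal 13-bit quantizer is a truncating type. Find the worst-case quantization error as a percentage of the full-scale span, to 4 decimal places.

0.0122 %

Truncating → worst-case error = 1 LSB = V_FS/2^13, so 100/8192 = 0.012207 % of full scale.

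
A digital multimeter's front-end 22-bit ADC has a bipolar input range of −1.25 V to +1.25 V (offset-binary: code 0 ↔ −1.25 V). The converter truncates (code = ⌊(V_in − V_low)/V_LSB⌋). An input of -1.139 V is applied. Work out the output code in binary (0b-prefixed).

code 0b101101011101110011 (decimal 186227)

LSB = 2.5 V / 4194304 = 0.60 µV.
(-1.139 − (−1.25)) / 5.96046e-07 = 186227.098 LSBs.
Floor → code 186227.
In binary (0b-prefixed): 0b101101011101110011.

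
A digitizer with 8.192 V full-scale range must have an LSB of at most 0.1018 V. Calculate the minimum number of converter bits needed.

Number of steps required ≥ 8.192 V / 0.1018 V = 80.47.
Need 2^N ≥ 80.47; 2^6 = 64, 2^7 = 128.
Minimum N = 7.

7 bits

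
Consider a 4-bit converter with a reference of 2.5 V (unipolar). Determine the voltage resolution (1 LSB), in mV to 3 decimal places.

156.250 mV

Full-scale span = 2.5 V.
LSB = 2.5 / 2^4 = 2.5 / 16 = 0.15625 V = 156.250 mV.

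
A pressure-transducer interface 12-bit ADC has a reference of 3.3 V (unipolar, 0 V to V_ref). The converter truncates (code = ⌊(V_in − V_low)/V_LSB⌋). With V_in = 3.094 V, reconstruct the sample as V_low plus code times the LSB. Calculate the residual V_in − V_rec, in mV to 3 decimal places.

One LSB is 3.3 V / 4096 = 0.806 mV.
(V_in − V_low)/LSB = (3.094 − 0)/0.000805664 = 3840.3103 → code 3840 (floor).
V_rec = 0 + 3840·0.000805664 = 3.09375 V.
V_in − V_rec = 0.00025 V = 0.250 mV.

0.250 mV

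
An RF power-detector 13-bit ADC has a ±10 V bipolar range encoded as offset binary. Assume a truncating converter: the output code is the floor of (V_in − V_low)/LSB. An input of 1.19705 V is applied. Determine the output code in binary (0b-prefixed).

With 8192 levels over 20 V, one step is 2.441 mV.
(V_in − V_low)/LSB = (1.19705 − (−10)) / 0.00244141 = 4586.312.
⌊·⌋(4586.312) = 4586.
In binary (0b-prefixed): 0b1000111101010.

code 0b1000111101010 (decimal 4586)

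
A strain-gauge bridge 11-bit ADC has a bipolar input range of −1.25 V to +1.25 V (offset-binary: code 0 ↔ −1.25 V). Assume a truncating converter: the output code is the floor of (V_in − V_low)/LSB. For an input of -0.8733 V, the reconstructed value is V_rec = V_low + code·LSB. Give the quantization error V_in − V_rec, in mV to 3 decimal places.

Step size: 2.5 V ÷ 2^11 = 1.221 mV.
(V_in − V_low)/LSB = (-0.8733 − (−1.25))/0.0012207 = 308.5926 → code 308 (floor).
Reconstructed: -0.87402344 V.
V_in − V_rec = 0.000723438 V = 0.723 mV.

0.723 mV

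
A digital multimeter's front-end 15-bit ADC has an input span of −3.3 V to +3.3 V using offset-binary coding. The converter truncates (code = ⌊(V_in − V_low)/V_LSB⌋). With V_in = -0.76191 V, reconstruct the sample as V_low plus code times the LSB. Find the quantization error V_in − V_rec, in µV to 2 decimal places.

LSB = 6.6/2^15 = 201.42 µV.
(V_in − V_low)/LSB = (-0.76191 − (−3.3))/0.000201416 = 12601.2323 → code 12601 (floor).
V_rec = (−3.3) + 12601·0.000201416 = -0.76195679 V.
Error = -0.76191 − (−0.76195679) = 4.67871e-05 V = 46.79 µV.

46.79 µV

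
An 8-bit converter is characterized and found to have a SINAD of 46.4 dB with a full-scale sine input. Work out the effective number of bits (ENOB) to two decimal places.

ENOB = (SINAD − 1.76) / 6.02 = (46.4 − 1.76)/6.02 = 7.415.

7.42 bits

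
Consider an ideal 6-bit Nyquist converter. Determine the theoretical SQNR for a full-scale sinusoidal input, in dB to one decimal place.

SNR ≈ 6.02·N + 1.76 dB = 6.02·6 + 1.76 = 37.88 dB.

37.9 dB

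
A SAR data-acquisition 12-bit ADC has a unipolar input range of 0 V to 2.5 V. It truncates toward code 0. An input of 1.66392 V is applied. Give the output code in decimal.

With 4096 levels over 2.5 V, one step is 0.610 mV.
Input sits at 2726.167 steps above V_low.
Floor → code 2726.

code 2726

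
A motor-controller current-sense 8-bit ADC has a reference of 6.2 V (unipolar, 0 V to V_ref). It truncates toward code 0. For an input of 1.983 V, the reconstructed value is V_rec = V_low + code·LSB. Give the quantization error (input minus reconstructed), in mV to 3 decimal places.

Step size: 6.2 V ÷ 2^8 = 24.219 mV.
(1.983 − 0)/0.0242188 = 81.8787; ⌊·⌋ gives code 81.
Code 81 maps back to 0 + 81×0.0242188 V = 1.9617187 V.
Error = 1.983 − 1.9617187 = 0.0212813 V = 21.281 mV.

21.281 mV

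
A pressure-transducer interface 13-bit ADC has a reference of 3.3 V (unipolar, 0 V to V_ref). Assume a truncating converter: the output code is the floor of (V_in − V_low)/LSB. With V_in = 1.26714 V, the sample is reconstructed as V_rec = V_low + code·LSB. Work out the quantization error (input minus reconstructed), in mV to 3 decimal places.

0.233 mV

One LSB is 3.3 V / 8192 = 402.83 µV.
(V_in − V_low)/LSB = (1.26714 − 0)/0.000402832 = 3145.5791 → code 3145 (floor).
Code 3145 maps back to 0 + 3145×0.000402832 V = 1.2669067 V.
Difference: 0.000233262 V → 0.233 mV.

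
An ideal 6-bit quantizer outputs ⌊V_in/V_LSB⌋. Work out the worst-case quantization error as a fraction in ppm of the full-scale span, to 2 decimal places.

15625.00 ppm

Truncating → worst-case error = 1 LSB = V_FS/2^6, so 1e+06/64 = 15625 ppm of full scale.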